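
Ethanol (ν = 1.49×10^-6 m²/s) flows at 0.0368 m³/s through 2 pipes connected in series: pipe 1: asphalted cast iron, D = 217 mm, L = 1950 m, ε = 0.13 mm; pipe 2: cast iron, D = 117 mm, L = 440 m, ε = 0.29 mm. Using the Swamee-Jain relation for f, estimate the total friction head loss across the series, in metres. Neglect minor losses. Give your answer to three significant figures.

H ≈ 66.4 m

Pipe 1: V = 0.9950 m/s, Re = 1.45×10^5, ε/D = 5.99×10^-4, f = 0.02001, h_1 = f(L/D)V²/2g = 9.073 m
Pipe 2: V = 3.423 m/s, Re = 2.69×10^5, ε/D = 0.00248, f = 0.02555, h_2 = f(L/D)V²/2g = 57.37 m
Series → Q common, losses add: H = Σh = 66.45 m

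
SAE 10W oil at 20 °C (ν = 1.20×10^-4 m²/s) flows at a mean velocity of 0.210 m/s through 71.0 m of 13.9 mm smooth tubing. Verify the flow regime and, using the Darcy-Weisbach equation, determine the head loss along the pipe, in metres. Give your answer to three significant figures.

h_f ≈ 30.2 m

Re = VD/ν = 0.210·0.01390/1.20×10^-4 = 24.3 → laminar (Re < 2300)
f = 64/Re = 2.631
h_f = f(L/D)V²/(2g) = 2.631·(71.0/0.01390)·0.210²/(2·9.81) = 30.21 m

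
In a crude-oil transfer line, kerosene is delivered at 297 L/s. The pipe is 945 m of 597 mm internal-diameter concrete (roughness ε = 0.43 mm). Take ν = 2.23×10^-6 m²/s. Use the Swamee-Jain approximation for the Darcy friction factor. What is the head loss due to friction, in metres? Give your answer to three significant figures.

V = 4Q/(πD²) = 4·0.297/(π·0.597²) = 1.061 m/s
Re = VD/ν = 1.061·0.597/2.23×10^-6 = 2.84×10^5 → turbulent
ε/D = 0.43/597 = 7.20×10^-4
Swamee-Jain: f = 0.01955
h_f = f(L/D)V²/(2g) = 0.01955·(945/0.597)·1.061²/(2·9.81) = 1.776 m

h_f ≈ 1.78 m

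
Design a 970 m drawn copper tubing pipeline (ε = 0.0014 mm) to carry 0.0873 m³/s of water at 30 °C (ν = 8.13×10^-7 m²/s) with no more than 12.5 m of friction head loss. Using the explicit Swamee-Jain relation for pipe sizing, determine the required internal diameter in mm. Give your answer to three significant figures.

Swamee-Jain (Type III): D = 0.66·[ε^1.25·(LQ²/(gh_f))^4.75 + ν·Q^9.4·(L/(gh_f))^5.2]^0.04
LQ²/(gh_f) = 0.06029; L/(gh_f) = 7.910
Term 1 = ε^1.25·(…)^4.75 = 7.74×10^-14; Term 2 = ν·Q^9.4·(…)^5.2 = 4.23×10^-12
D = 0.66·(7.74×10^-14 + 4.23×10^-12)^0.04 = 0.2317 m = 232 mm
Check: V = 2.07 m/s, Re = 5.90×10^5, f = 0.01282, h_f = 11.7 m ≈ 12.5 m ✓

D ≈ 232 mm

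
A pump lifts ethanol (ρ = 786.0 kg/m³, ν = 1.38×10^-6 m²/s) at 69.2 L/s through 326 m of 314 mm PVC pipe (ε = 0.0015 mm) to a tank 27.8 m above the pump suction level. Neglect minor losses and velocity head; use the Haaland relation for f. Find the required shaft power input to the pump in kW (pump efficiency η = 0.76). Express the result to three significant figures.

V = 4Q/(πD²) = 0.8936 m/s; Re = 2.03×10^5; ε/D = 4.78×10^-6; f = 0.01548
h_f = f(L/D)V²/2g = 0.6540 m
Total head H = z + h_f = 27.8 + 0.6540 = 28.45 m
P_hyd = ρgQH = 786.0·9.81·0.0692·28.45 = 15.18 kW
P_shaft = P_hyd/η = 15.18/0.76 = 19.98 kW

P_shaft ≈ 20.0 kW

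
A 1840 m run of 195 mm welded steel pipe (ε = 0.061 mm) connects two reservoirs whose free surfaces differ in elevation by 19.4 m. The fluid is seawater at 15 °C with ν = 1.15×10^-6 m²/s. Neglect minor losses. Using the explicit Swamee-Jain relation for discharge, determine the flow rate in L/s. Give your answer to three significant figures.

Q ≈ 45.6 L/s

Swamee-Jain (Type II): Q = -0.965·√(gD⁵h_f/L)·ln[ε/(3.7D) + √(3.17ν²L/(gD³h_f))]
√(gD⁵h_f/L) = √(9.81·0.195⁵·19.4/1840) = 0.005400
ε/(3.7D) = 8.45×10^-5; √(3.17ν²L/(gD³h_f)) = 7.39×10^-5
Q = -0.965·0.005400·ln(1.585×10^-4) = 0.04560 m³/s
Check: V = 1.53 m/s, Re = 2.59×10^5, f = 0.01739, h_f = 19.5 m ≈ 19.4 m ✓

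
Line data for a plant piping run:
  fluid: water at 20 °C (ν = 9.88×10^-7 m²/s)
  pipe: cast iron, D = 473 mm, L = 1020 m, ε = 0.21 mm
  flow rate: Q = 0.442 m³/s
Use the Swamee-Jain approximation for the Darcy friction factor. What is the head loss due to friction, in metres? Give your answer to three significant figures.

h_f ≈ 11.7 m

V = 4Q/(πD²) = 4·0.442/(π·0.473²) = 2.515 m/s
Re = VD/ν = 2.515·0.473/9.88×10^-7 = 1.20×10^6 → turbulent
ε/D = 0.21/473 = 4.44×10^-4
Swamee-Jain: f = 0.01681
h_f = f(L/D)V²/(2g) = 0.01681·(1020/0.473)·2.515²/(2·9.81) = 11.69 m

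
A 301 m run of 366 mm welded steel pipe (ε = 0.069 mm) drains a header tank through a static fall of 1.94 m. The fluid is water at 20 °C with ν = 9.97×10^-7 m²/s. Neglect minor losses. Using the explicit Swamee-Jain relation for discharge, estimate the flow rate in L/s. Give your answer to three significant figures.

Q ≈ 185 L/s

Swamee-Jain (Type II): Q = -0.965·√(gD⁵h_f/L)·ln[ε/(3.7D) + √(3.17ν²L/(gD³h_f))]
√(gD⁵h_f/L) = √(9.81·0.366⁵·1.94/301) = 0.02038
ε/(3.7D) = 5.10×10^-5; √(3.17ν²L/(gD³h_f)) = 3.19×10^-5
Q = -0.965·0.02038·ln(8.283×10^-5) = 0.1848 m³/s
Check: V = 1.76 m/s, Re = 6.45×10^5, f = 0.01508, h_f = 1.95 m ≈ 1.94 m ✓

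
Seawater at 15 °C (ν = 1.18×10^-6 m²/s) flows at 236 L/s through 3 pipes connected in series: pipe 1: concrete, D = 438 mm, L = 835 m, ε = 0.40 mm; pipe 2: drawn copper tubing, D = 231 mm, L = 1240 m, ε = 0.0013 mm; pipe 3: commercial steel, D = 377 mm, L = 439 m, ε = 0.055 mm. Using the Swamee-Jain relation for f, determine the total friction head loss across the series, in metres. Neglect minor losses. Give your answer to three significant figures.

H ≈ 109 m

Pipe 1: V = 1.566 m/s, Re = 5.81×10^5, ε/D = 9.13×10^-4, f = 0.01988, h_1 = f(L/D)V²/2g = 4.738 m
Pipe 2: V = 5.631 m/s, Re = 1.10×10^6, ε/D = 5.63×10^-6, f = 0.01157, h_2 = f(L/D)V²/2g = 100.4 m
Pipe 3: V = 2.114 m/s, Re = 6.75×10^5, ε/D = 1.46×10^-4, f = 0.01457, h_3 = f(L/D)V²/2g = 3.864 m
Series → Q common, losses add: H = Σh = 109.0 m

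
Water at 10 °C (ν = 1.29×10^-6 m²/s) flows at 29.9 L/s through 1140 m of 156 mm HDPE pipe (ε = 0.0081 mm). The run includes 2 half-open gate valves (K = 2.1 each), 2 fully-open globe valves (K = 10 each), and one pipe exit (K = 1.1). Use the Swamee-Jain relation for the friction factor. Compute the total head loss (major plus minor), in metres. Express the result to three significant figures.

V = 4Q/(πD²) = 1.564 m/s; V²/2g = 0.1247 m
Re = 1.89×10^5, ε/D = 5.19×10^-5 → f = 0.01615 (Swamee-Jain)
Major: h_f = f(L/D)·V²/2g = 0.01615·7308·0.1247 = 14.72 m
Minor: ΣK = 25.3; h_m = ΣK·V²/2g = 3.156 m
Total H_L = 14.72 + 3.156 = 17.88 m

H_L ≈ 17.9 m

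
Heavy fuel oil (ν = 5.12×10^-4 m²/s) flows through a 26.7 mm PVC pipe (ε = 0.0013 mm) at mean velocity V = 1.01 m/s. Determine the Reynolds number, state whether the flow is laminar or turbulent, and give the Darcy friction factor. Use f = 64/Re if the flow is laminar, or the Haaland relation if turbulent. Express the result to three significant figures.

Re ≈ 52.7; laminar; f = 64/Re ≈ 1.22

Re = VD/ν = 1.010·0.0267/5.12×10^-4 = 52.7
Re < 2300 → laminar → f = 64/Re = 1.215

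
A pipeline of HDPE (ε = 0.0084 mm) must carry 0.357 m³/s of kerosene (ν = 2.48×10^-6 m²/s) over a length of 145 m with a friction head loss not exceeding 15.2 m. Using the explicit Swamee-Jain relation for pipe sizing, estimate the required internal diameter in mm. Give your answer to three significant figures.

Swamee-Jain (Type III): D = 0.66·[ε^1.25·(LQ²/(gh_f))^4.75 + ν·Q^9.4·(L/(gh_f))^5.2]^0.04
LQ²/(gh_f) = 0.1239; L/(gh_f) = 0.9724
Term 1 = ε^1.25·(…)^4.75 = 2.23×10^-11; Term 2 = ν·Q^9.4·(…)^5.2 = 1.34×10^-10
D = 0.66·(2.23×10^-11 + 1.34×10^-10)^0.04 = 0.2675 m = 267 mm
Check: V = 6.35 m/s, Re = 6.85×10^5, f = 0.01296, h_f = 14.5 m ≈ 15.2 m ✓

D ≈ 267 mm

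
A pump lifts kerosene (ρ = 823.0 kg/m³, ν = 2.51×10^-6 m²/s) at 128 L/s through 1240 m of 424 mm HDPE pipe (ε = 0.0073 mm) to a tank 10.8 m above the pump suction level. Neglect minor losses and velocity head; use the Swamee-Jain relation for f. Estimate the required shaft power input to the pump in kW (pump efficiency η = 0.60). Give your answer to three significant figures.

P_shaft ≈ 22.1 kW

V = 4Q/(πD²) = 0.9065 m/s; Re = 1.53×10^5; ε/D = 1.72×10^-5; f = 0.01651
h_f = f(L/D)V²/2g = 2.022 m
Total head H = z + h_f = 10.8 + 2.022 = 12.82 m
P_hyd = ρgQH = 823.0·9.81·0.128·12.82 = 13.25 kW
P_shaft = P_hyd/η = 13.25/0.60 = 22.08 kW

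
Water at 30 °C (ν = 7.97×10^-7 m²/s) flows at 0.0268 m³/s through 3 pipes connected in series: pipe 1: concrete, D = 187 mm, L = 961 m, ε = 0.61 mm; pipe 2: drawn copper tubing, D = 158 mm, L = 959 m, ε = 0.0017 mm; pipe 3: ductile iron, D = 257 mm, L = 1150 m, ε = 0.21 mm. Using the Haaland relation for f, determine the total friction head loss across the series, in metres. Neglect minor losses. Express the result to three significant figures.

Pipe 1: V = 0.9758 m/s, Re = 2.29×10^5, ε/D = 0.00326, f = 0.02734, h_1 = f(L/D)V²/2g = 6.820 m
Pipe 2: V = 1.367 m/s, Re = 2.71×10^5, ε/D = 1.08×10^-5, f = 0.01470, h_2 = f(L/D)V²/2g = 8.497 m
Pipe 3: V = 0.5166 m/s, Re = 1.67×10^5, ε/D = 8.17×10^-4, f = 0.02040, h_3 = f(L/D)V²/2g = 1.242 m
Series → Q common, losses add: H = Σh = 16.56 m

H ≈ 16.6 m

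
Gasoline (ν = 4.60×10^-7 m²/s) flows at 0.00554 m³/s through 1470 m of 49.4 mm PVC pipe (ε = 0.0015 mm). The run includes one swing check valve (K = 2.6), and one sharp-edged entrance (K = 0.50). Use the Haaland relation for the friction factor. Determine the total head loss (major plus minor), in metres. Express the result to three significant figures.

H_L ≈ 185 m

V = 4Q/(πD²) = 2.890 m/s; V²/2g = 0.4258 m
Re = 3.10×10^5, ε/D = 3.04×10^-5 → f = 0.01452 (Haaland)
Major: h_f = f(L/D)·V²/2g = 0.01452·29757·0.4258 = 183.9 m
Minor: ΣK = 3.10; h_m = ΣK·V²/2g = 1.320 m
Total H_L = 183.9 + 1.320 = 185.3 m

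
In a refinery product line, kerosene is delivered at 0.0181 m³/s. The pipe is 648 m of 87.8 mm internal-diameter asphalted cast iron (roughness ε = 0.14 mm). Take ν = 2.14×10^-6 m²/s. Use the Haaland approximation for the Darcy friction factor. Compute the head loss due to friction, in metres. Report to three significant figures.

h_f ≈ 79.2 m

V = 4Q/(πD²) = 4·0.0181/(π·0.0878²) = 2.990 m/s
Re = VD/ν = 2.990·0.0878/2.14×10^-6 = 1.23×10^5 → turbulent
ε/D = 0.14/87.8 = 0.00159
Haaland: f = 0.02356
h_f = f(L/D)V²/(2g) = 0.02356·(648/0.0878)·2.990²/(2·9.81) = 79.19 m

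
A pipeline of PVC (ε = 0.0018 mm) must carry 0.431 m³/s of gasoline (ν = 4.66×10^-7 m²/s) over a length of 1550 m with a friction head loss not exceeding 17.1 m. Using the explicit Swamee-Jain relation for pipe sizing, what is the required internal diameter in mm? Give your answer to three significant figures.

Swamee-Jain (Type III): D = 0.66·[ε^1.25·(LQ²/(gh_f))^4.75 + ν·Q^9.4·(L/(gh_f))^5.2]^0.04
LQ²/(gh_f) = 1.716; L/(gh_f) = 9.240
Term 1 = ε^1.25·(…)^4.75 = 8.58×10^-7; Term 2 = ν·Q^9.4·(…)^5.2 = 1.79×10^-5
D = 0.66·(8.58×10^-7 + 1.79×10^-5)^0.04 = 0.4271 m = 427 mm
Check: V = 3.01 m/s, Re = 2.76×10^6, f = 0.01005, h_f = 16.8 m ≈ 17.1 m ✓

D ≈ 427 mm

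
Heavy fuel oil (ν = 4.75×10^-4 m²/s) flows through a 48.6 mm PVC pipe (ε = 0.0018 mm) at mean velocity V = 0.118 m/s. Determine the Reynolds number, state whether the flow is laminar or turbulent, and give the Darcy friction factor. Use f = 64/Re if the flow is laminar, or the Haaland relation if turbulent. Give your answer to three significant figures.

Re = VD/ν = 0.1180·0.0486/4.75×10^-4 = 12.1
Re < 2300 → laminar → f = 64/Re = 5.301

Re ≈ 12.1; laminar; f = 64/Re ≈ 5.30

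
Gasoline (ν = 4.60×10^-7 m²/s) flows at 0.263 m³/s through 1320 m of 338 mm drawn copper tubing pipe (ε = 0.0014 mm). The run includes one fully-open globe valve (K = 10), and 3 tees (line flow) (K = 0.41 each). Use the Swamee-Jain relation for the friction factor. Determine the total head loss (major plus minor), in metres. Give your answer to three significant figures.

V = 4Q/(πD²) = 2.931 m/s; V²/2g = 0.4379 m
Re = 2.15×10^6, ε/D = 4.14×10^-6 → f = 0.01041 (Swamee-Jain)
Major: h_f = f(L/D)·V²/2g = 0.01041·3905·0.4379 = 17.80 m
Minor: ΣK = 11.2; h_m = ΣK·V²/2g = 4.918 m
Total H_L = 17.80 + 4.918 = 22.72 m

H_L ≈ 22.7 m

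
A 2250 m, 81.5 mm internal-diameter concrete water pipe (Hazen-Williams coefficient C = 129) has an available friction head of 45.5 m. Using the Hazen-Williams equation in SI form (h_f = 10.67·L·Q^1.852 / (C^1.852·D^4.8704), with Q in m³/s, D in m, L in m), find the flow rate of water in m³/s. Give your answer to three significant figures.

Rearranging: Q = [h_f·C^1.852·D^4.8704 / (10.67·L)]^(1/1.852)
Q = [45.5·129^1.852·0.0815^4.8704 / (10.67·2250)]^0.540 = 0.005987 m³/s

Q ≈ 0.00599 m³/s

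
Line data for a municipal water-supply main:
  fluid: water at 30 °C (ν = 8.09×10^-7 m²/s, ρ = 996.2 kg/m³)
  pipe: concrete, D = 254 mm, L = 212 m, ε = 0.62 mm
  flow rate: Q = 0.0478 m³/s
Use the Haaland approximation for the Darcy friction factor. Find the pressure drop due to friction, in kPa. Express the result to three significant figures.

V = 4Q/(πD²) = 4·0.0478/(π·0.254²) = 0.9433 m/s
Re = VD/ν = 0.9433·0.254/8.09×10^-7 = 2.96×10^5 → turbulent
ε/D = 0.62/254 = 0.00244
Haaland: f = 0.02523
h_f = f(L/D)V²/(2g) = 0.02523·(212/0.254)·0.9433²/(2·9.81) = 0.9552 m
Δp = ρg·h_f = 996.2·9.81·0.9552 = 9.335 kPa

Δp ≈ 9.33 kPa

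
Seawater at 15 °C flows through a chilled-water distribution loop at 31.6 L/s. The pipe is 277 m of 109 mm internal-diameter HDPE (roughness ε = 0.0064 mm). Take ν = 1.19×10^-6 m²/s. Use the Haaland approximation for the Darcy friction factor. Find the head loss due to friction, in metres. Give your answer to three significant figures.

V = 4Q/(πD²) = 4·0.0316/(π·0.109²) = 3.386 m/s
Re = VD/ν = 3.386·0.109/1.19×10^-6 = 3.10×10^5 → turbulent
ε/D = 0.0064/109 = 5.87×10^-5
Haaland: f = 0.01478
h_f = f(L/D)V²/(2g) = 0.01478·(277/0.109)·3.386²/(2·9.81) = 21.96 m

h_f ≈ 22.0 m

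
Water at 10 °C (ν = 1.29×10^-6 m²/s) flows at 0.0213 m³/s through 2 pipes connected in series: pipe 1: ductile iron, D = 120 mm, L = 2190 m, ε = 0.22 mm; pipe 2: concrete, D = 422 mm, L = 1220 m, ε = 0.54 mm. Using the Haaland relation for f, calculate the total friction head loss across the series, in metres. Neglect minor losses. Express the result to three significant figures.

Pipe 1: V = 1.883 m/s, Re = 1.75×10^5, ε/D = 0.00183, f = 0.02388, h_1 = f(L/D)V²/2g = 78.78 m
Pipe 2: V = 0.1523 m/s, Re = 4.98×10^4, ε/D = 0.00128, f = 0.02450, h_2 = f(L/D)V²/2g = 0.08373 m
Series → Q common, losses add: H = Σh = 78.86 m

H ≈ 78.9 m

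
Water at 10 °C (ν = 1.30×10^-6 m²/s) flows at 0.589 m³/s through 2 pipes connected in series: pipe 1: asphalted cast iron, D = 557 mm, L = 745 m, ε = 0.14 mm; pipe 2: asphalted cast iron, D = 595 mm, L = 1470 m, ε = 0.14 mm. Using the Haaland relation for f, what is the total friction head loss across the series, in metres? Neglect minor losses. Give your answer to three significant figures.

Pipe 1: V = 2.417 m/s, Re = 1.04×10^6, ε/D = 2.51×10^-4, f = 0.01512, h_1 = f(L/D)V²/2g = 6.021 m
Pipe 2: V = 2.118 m/s, Re = 9.70×10^5, ε/D = 2.35×10^-4, f = 0.01500, h_2 = f(L/D)V²/2g = 8.475 m
Series → Q common, losses add: H = Σh = 14.50 m

H ≈ 14.5 m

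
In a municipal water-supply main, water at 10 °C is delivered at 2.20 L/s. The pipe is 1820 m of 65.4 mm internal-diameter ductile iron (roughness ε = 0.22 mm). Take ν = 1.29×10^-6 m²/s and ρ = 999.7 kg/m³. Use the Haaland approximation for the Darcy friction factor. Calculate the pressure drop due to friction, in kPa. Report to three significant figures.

V = 4Q/(πD²) = 4·0.00220/(π·0.0654²) = 0.6549 m/s
Re = VD/ν = 0.6549·0.0654/1.29×10^-6 = 3.32×10^4 → turbulent
ε/D = 0.22/65.4 = 0.00336
Haaland: f = 0.03011
h_f = f(L/D)V²/(2g) = 0.03011·(1820/0.0654)·0.6549²/(2·9.81) = 18.32 m
Δp = ρg·h_f = 999.7·9.81·18.32 = 179.6 kPa

Δp ≈ 180 kPa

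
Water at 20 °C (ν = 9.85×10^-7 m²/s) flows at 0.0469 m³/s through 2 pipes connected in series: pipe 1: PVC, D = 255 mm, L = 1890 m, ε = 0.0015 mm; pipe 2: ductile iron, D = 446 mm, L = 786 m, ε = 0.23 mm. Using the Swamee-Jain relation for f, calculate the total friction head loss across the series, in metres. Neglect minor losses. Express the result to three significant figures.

H ≈ 4.96 m

Pipe 1: V = 0.9183 m/s, Re = 2.38×10^5, ε/D = 5.88×10^-6, f = 0.01508, h_1 = f(L/D)V²/2g = 4.805 m
Pipe 2: V = 0.3002 m/s, Re = 1.36×10^5, ε/D = 5.16×10^-4, f = 0.01975, h_2 = f(L/D)V²/2g = 0.1599 m
Series → Q common, losses add: H = Σh = 4.965 m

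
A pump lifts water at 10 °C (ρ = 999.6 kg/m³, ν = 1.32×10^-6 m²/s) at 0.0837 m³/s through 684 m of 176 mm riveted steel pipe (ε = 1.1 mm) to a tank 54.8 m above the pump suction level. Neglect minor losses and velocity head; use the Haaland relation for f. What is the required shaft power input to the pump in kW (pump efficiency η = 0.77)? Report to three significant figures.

P_shaft ≈ 140 kW

V = 4Q/(πD²) = 3.440 m/s; Re = 4.59×10^5; ε/D = 0.00625; f = 0.03276
h_f = f(L/D)V²/2g = 76.80 m
Total head H = z + h_f = 54.8 + 76.80 = 131.6 m
P_hyd = ρgQH = 999.6·9.81·0.0837·131.6 = 108.0 kW
P_shaft = P_hyd/η = 108.0/0.77 = 140.3 kW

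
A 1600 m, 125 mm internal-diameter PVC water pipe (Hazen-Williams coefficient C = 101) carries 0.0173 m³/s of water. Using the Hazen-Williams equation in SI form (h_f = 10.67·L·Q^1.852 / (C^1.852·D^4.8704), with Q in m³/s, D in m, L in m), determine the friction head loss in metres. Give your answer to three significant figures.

h_f ≈ 45.2 m

h_f = 10.67·1600·0.0173^1.852 / (101^1.852·0.125^4.8704) = 45.24 m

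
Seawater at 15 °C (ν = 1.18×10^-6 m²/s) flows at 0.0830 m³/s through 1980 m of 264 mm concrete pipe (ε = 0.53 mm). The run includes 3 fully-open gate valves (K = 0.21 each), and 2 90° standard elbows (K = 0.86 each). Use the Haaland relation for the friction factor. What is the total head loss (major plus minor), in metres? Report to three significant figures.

V = 4Q/(πD²) = 1.516 m/s; V²/2g = 0.1172 m
Re = 3.39×10^5, ε/D = 0.00201 → f = 0.02396 (Haaland)
Major: h_f = f(L/D)·V²/2g = 0.02396·7500·0.1172 = 21.06 m
Minor: ΣK = 2.35; h_m = ΣK·V²/2g = 0.2754 m
Total H_L = 21.06 + 0.2754 = 21.33 m

H_L ≈ 21.3 m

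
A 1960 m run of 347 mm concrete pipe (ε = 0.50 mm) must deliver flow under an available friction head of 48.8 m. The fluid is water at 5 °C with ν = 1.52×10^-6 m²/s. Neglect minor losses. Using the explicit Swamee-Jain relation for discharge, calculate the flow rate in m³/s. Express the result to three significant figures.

Q ≈ 0.263 m³/s

Swamee-Jain (Type II): Q = -0.965·√(gD⁵h_f/L)·ln[ε/(3.7D) + √(3.17ν²L/(gD³h_f))]
√(gD⁵h_f/L) = √(9.81·0.347⁵·48.8/1960) = 0.03505
ε/(3.7D) = 3.89×10^-4; √(3.17ν²L/(gD³h_f)) = 2.68×10^-5
Q = -0.965·0.03505·ln(4.162×10^-4) = 0.2633 m³/s
Check: V = 2.78 m/s, Re = 6.36×10^5, f = 0.02198, h_f = 49.1 m ≈ 48.8 m ✓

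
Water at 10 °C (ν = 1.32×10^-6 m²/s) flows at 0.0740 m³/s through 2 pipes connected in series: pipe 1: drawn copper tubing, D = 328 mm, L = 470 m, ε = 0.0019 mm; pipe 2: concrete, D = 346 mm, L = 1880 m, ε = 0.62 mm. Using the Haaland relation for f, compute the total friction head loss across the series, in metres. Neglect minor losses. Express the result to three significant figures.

Pipe 1: V = 0.8758 m/s, Re = 2.18×10^5, ε/D = 5.79×10^-6, f = 0.01528, h_1 = f(L/D)V²/2g = 0.8561 m
Pipe 2: V = 0.7870 m/s, Re = 2.06×10^5, ε/D = 0.00179, f = 0.02362, h_2 = f(L/D)V²/2g = 4.051 m
Series → Q common, losses add: H = Σh = 4.907 m

H ≈ 4.91 m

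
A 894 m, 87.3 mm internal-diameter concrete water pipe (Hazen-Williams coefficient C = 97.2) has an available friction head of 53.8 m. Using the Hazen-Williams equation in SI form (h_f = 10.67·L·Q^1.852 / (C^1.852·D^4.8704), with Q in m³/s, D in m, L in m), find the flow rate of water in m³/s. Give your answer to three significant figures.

Rearranging: Q = [h_f·C^1.852·D^4.8704 / (10.67·L)]^(1/1.852)
Q = [53.8·97.2^1.852·0.0873^4.8704 / (10.67·894)]^0.540 = 0.009739 m³/s

Q ≈ 0.00974 m³/s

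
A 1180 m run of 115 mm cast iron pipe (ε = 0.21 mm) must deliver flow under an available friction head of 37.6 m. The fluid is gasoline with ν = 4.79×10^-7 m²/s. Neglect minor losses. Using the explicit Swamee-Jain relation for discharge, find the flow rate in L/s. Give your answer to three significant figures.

Q ≈ 18.2 L/s

Swamee-Jain (Type II): Q = -0.965·√(gD⁵h_f/L)·ln[ε/(3.7D) + √(3.17ν²L/(gD³h_f))]
√(gD⁵h_f/L) = √(9.81·0.115⁵·37.6/1180) = 0.002507
ε/(3.7D) = 4.94×10^-4; √(3.17ν²L/(gD³h_f)) = 3.91×10^-5
Q = -0.965·0.002507·ln(5.327×10^-4) = 0.01824 m³/s
Check: V = 1.76 m/s, Re = 4.22×10^5, f = 0.02345, h_f = 37.8 m ≈ 37.6 m ✓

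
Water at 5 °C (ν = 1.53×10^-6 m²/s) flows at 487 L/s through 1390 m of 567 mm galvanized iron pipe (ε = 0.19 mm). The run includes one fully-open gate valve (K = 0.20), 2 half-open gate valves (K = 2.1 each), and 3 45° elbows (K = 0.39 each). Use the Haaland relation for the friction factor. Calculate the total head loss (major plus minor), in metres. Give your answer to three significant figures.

V = 4Q/(πD²) = 1.929 m/s; V²/2g = 0.1896 m
Re = 7.15×10^5, ε/D = 3.35×10^-4 → f = 0.01613 (Haaland)
Major: h_f = f(L/D)·V²/2g = 0.01613·2451·0.1896 = 7.495 m
Minor: ΣK = 5.57; h_m = ΣK·V²/2g = 1.056 m
Total H_L = 7.495 + 1.056 = 8.552 m

H_L ≈ 8.55 m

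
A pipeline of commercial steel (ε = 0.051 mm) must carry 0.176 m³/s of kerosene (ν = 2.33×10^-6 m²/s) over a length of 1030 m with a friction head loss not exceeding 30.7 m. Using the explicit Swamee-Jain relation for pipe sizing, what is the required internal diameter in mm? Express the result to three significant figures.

Swamee-Jain (Type III): D = 0.66·[ε^1.25·(LQ²/(gh_f))^4.75 + ν·Q^9.4·(L/(gh_f))^5.2]^0.04
LQ²/(gh_f) = 0.1059; L/(gh_f) = 3.420
Term 1 = ε^1.25·(…)^4.75 = 1.01×10^-10; Term 2 = ν·Q^9.4·(…)^5.2 = 1.13×10^-10
D = 0.66·(1.01×10^-10 + 1.13×10^-10)^0.04 = 0.2708 m = 271 mm
Check: V = 3.05 m/s, Re = 3.55×10^5, f = 0.01592, h_f = 28.8 m ≈ 30.7 m ✓

D ≈ 271 mm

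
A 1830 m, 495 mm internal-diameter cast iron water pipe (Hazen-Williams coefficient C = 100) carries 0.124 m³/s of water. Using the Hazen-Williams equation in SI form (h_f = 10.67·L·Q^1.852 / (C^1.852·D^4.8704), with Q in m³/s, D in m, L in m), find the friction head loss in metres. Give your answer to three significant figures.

h_f = 10.67·1830·0.124^1.852 / (100^1.852·0.495^4.8704) = 2.483 m

h_f ≈ 2.48 m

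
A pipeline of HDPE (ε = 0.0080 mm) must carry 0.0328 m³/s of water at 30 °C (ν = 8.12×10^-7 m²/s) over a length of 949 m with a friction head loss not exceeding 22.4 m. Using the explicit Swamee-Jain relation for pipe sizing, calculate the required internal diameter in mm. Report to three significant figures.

D ≈ 142 mm

Swamee-Jain (Type III): D = 0.66·[ε^1.25·(LQ²/(gh_f))^4.75 + ν·Q^9.4·(L/(gh_f))^5.2]^0.04
LQ²/(gh_f) = 0.004646; L/(gh_f) = 4.319
Term 1 = ε^1.25·(…)^4.75 = 3.53×10^-18; Term 2 = ν·Q^9.4·(…)^5.2 = 1.83×10^-17
D = 0.66·(3.53×10^-18 + 1.83×10^-17)^0.04 = 0.1423 m = 142 mm
Check: V = 2.06 m/s, Re = 3.62×10^5, f = 0.01458, h_f = 21.1 m ≈ 22.4 m ✓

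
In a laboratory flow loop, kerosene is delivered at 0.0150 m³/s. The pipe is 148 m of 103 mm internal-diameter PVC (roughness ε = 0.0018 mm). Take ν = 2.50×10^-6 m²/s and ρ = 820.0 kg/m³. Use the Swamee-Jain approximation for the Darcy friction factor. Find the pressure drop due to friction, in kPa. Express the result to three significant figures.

Δp ≈ 36.5 kPa

V = 4Q/(πD²) = 4·0.0150/(π·0.103²) = 1.800 m/s
Re = VD/ν = 1.800·0.103/2.50×10^-6 = 7.42×10^4 → turbulent
ε/D = 0.0018/103 = 1.75×10^-5
Swamee-Jain: f = 0.01912
h_f = f(L/D)V²/(2g) = 0.01912·(148/0.103)·1.800²/(2·9.81) = 4.539 m
Δp = ρg·h_f = 820.0·9.81·4.539 = 36.51 kPa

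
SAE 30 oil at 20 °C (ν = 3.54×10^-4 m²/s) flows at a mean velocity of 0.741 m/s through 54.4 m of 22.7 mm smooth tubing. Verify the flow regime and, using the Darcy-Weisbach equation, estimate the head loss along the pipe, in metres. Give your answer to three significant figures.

h_f ≈ 90.3 m

Re = VD/ν = 0.741·0.02270/3.54×10^-4 = 47.5 → laminar (Re < 2300)
f = 64/Re = 1.347
h_f = f(L/D)V²/(2g) = 1.347·(54.4/0.02270)·0.741²/(2·9.81) = 90.33 m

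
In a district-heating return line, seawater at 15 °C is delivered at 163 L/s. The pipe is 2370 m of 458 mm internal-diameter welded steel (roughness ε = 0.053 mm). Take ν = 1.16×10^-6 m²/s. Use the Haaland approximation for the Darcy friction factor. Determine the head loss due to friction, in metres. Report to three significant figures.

V = 4Q/(πD²) = 4·0.163/(π·0.458²) = 0.9894 m/s
Re = VD/ν = 0.9894·0.458/1.16×10^-6 = 3.91×10^5 → turbulent
ε/D = 0.053/458 = 1.16×10^-4
Haaland: f = 0.01485
h_f = f(L/D)V²/(2g) = 0.01485·(2370/0.458)·0.9894²/(2·9.81) = 3.835 m

h_f ≈ 3.84 m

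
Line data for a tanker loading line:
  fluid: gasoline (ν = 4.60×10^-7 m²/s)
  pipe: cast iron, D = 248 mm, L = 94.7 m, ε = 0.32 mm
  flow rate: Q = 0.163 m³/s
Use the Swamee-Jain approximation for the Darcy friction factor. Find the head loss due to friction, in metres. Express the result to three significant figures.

V = 4Q/(πD²) = 4·0.163/(π·0.248²) = 3.374 m/s
Re = VD/ν = 3.374·0.248/4.60×10^-7 = 1.82×10^6 → turbulent
ε/D = 0.32/248 = 0.00129
Swamee-Jain: f = 0.02111
h_f = f(L/D)V²/(2g) = 0.02111·(94.7/0.248)·3.374²/(2·9.81) = 4.679 m

h_f ≈ 4.68 m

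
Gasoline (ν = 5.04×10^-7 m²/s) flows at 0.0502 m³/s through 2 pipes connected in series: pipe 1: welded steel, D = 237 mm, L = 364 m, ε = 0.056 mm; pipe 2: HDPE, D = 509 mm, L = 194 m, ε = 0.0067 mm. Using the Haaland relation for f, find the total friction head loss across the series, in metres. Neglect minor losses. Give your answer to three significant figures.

H ≈ 1.59 m

Pipe 1: V = 1.138 m/s, Re = 5.35×10^5, ε/D = 2.36×10^-4, f = 0.01554, h_1 = f(L/D)V²/2g = 1.575 m
Pipe 2: V = 0.2467 m/s, Re = 2.49×10^5, ε/D = 1.32×10^-5, f = 0.01495, h_2 = f(L/D)V²/2g = 0.01767 m
Series → Q common, losses add: H = Σh = 1.593 m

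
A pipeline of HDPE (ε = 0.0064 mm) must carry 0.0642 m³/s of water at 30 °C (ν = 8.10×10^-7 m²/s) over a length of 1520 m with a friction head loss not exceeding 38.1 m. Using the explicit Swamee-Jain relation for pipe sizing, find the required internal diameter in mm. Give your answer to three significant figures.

D ≈ 181 mm

Swamee-Jain (Type III): D = 0.66·[ε^1.25·(LQ²/(gh_f))^4.75 + ν·Q^9.4·(L/(gh_f))^5.2]^0.04
LQ²/(gh_f) = 0.01676; L/(gh_f) = 4.067
Term 1 = ε^1.25·(…)^4.75 = 1.18×10^-15; Term 2 = ν·Q^9.4·(…)^5.2 = 7.37×10^-15
D = 0.66·(1.18×10^-15 + 7.37×10^-15)^0.04 = 0.1806 m = 181 mm
Check: V = 2.50 m/s, Re = 5.59×10^5, f = 0.01341, h_f = 36.1 m ≈ 38.1 m ✓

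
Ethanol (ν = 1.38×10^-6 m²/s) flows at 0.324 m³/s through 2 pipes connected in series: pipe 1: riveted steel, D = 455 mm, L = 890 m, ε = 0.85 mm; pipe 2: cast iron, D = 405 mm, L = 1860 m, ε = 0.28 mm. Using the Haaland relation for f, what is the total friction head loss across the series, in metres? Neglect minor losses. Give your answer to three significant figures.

H ≈ 36.6 m

Pipe 1: V = 1.993 m/s, Re = 6.57×10^5, ε/D = 0.00187, f = 0.02331, h_1 = f(L/D)V²/2g = 9.226 m
Pipe 2: V = 2.515 m/s, Re = 7.38×10^5, ε/D = 6.91×10^-4, f = 0.01849, h_2 = f(L/D)V²/2g = 27.37 m
Series → Q common, losses add: H = Σh = 36.60 m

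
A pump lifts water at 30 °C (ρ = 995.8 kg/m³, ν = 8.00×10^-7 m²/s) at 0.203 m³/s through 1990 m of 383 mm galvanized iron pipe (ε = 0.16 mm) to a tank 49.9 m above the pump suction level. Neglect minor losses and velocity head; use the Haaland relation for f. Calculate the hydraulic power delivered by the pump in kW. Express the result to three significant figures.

V = 4Q/(πD²) = 1.762 m/s; Re = 8.44×10^5; ε/D = 4.18×10^-4; f = 0.01667
h_f = f(L/D)V²/2g = 13.70 m
Total head H = z + h_f = 49.9 + 13.70 = 63.60 m
P_hyd = ρgQH = 995.8·9.81·0.203·63.60 = 126.1 kW

P_hyd ≈ 126 kW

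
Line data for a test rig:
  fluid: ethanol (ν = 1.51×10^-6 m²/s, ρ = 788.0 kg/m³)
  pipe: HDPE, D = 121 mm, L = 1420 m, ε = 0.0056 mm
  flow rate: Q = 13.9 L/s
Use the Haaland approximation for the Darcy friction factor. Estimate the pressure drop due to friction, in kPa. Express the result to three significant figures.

V = 4Q/(πD²) = 4·0.0139/(π·0.121²) = 1.209 m/s
Re = VD/ν = 1.209·0.121/1.51×10^-6 = 9.69×10^4 → turbulent
ε/D = 0.0056/121 = 4.63×10^-5
Haaland: f = 0.01813
h_f = f(L/D)V²/(2g) = 0.01813·(1420/0.121)·1.209²/(2·9.81) = 15.85 m
Δp = ρg·h_f = 788.0·9.81·15.85 = 122.5 kPa

Δp ≈ 123 kPa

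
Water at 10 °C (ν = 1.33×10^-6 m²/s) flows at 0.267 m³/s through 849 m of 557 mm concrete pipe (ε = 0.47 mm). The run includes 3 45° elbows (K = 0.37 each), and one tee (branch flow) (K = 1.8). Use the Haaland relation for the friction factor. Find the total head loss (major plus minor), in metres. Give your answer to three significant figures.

H_L ≈ 2.00 m

V = 4Q/(πD²) = 1.096 m/s; V²/2g = 0.06120 m
Re = 4.59×10^5, ε/D = 8.44×10^-4 → f = 0.01952 (Haaland)
Major: h_f = f(L/D)·V²/2g = 0.01952·1524·0.06120 = 1.821 m
Minor: ΣK = 2.91; h_m = ΣK·V²/2g = 0.1781 m
Total H_L = 1.821 + 0.1781 = 1.999 m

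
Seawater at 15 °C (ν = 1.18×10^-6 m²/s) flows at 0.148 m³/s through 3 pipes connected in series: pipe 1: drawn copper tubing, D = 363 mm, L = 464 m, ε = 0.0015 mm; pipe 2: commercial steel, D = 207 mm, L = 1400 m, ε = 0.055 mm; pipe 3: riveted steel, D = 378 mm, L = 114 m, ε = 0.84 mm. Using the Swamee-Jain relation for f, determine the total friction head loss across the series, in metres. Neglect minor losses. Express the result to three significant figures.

Pipe 1: V = 1.430 m/s, Re = 4.40×10^5, ε/D = 4.13×10^-6, f = 0.01346, h_1 = f(L/D)V²/2g = 1.793 m
Pipe 2: V = 4.398 m/s, Re = 7.71×10^5, ε/D = 2.66×10^-4, f = 0.01565, h_2 = f(L/D)V²/2g = 104.3 m
Pipe 3: V = 1.319 m/s, Re = 4.22×10^5, ε/D = 0.00222, f = 0.02461, h_3 = f(L/D)V²/2g = 0.6581 m
Series → Q common, losses add: H = Σh = 106.8 m

H ≈ 107 m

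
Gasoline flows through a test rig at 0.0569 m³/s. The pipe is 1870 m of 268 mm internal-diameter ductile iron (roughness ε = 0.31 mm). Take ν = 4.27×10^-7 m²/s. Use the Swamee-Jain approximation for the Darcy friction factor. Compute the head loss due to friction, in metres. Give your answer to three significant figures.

V = 4Q/(πD²) = 4·0.0569/(π·0.268²) = 1.009 m/s
Re = VD/ν = 1.009·0.268/4.27×10^-7 = 6.33×10^5 → turbulent
ε/D = 0.31/268 = 0.00116
Swamee-Jain: f = 0.02089
h_f = f(L/D)V²/(2g) = 0.02089·(1870/0.268)·1.009²/(2·9.81) = 7.558 m

h_f ≈ 7.56 m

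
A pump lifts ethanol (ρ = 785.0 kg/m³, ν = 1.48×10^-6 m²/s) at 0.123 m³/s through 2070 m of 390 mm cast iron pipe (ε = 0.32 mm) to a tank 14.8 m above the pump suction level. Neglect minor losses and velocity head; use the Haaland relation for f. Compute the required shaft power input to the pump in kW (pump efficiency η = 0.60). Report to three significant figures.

P_shaft ≈ 32.3 kW

V = 4Q/(πD²) = 1.030 m/s; Re = 2.71×10^5; ε/D = 8.21×10^-4; f = 0.01982
h_f = f(L/D)V²/2g = 5.686 m
Total head H = z + h_f = 14.8 + 5.686 = 20.49 m
P_hyd = ρgQH = 785.0·9.81·0.123·20.49 = 19.40 kW
P_shaft = P_hyd/η = 19.40/0.60 = 32.34 kW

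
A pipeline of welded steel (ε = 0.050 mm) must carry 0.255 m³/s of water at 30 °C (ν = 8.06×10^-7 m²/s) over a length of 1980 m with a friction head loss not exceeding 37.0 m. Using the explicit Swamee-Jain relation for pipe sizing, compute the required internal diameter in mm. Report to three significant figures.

D ≈ 335 mm

Swamee-Jain (Type III): D = 0.66·[ε^1.25·(LQ²/(gh_f))^4.75 + ν·Q^9.4·(L/(gh_f))^5.2]^0.04
LQ²/(gh_f) = 0.3547; L/(gh_f) = 5.455
Term 1 = ε^1.25·(…)^4.75 = 3.06×10^-8; Term 2 = ν·Q^9.4·(…)^5.2 = 1.44×10^-8
D = 0.66·(3.06×10^-8 + 1.44×10^-8)^0.04 = 0.3355 m = 335 mm
Check: V = 2.88 m/s, Re = 1.20×10^6, f = 0.01401, h_f = 35.1 m ≈ 37.0 m ✓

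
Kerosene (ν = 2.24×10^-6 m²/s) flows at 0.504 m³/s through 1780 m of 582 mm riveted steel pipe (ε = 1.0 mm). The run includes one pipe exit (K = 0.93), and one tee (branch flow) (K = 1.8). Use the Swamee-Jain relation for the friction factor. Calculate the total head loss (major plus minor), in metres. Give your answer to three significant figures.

V = 4Q/(πD²) = 1.895 m/s; V²/2g = 0.1829 m
Re = 4.92×10^5, ε/D = 0.00172 → f = 0.02303 (Swamee-Jain)
Major: h_f = f(L/D)·V²/2g = 0.02303·3058·0.1829 = 12.89 m
Minor: ΣK = 2.73; h_m = ΣK·V²/2g = 0.4994 m
Total H_L = 12.89 + 0.4994 = 13.39 m

H_L ≈ 13.4 m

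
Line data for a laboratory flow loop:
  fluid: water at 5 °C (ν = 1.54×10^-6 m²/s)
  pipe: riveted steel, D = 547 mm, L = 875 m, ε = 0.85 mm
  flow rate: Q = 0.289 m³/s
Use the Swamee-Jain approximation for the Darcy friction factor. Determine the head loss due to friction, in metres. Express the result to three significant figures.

V = 4Q/(πD²) = 4·0.289/(π·0.547²) = 1.230 m/s
Re = VD/ν = 1.230·0.547/1.54×10^-6 = 4.37×10^5 → turbulent
ε/D = 0.85/547 = 0.00155
Swamee-Jain: f = 0.02255
h_f = f(L/D)V²/(2g) = 0.02255·(875/0.547)·1.230²/(2·9.81) = 2.781 m

h_f ≈ 2.78 m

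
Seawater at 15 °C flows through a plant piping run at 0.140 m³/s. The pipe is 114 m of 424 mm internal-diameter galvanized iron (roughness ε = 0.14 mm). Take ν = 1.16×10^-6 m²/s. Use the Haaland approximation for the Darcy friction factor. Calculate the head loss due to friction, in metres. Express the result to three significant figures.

h_f ≈ 0.226 m

V = 4Q/(πD²) = 4·0.140/(π·0.424²) = 0.9915 m/s
Re = VD/ν = 0.9915·0.424/1.16×10^-6 = 3.62×10^5 → turbulent
ε/D = 0.14/424 = 3.30×10^-4
Haaland: f = 0.01675
h_f = f(L/D)V²/(2g) = 0.01675·(114/0.424)·0.9915²/(2·9.81) = 0.2257 m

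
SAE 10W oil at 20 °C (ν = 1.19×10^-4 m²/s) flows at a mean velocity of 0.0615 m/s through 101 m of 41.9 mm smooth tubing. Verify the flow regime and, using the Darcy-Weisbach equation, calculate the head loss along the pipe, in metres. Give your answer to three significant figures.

Re = VD/ν = 0.0615·0.04190/1.19×10^-4 = 21.7 → laminar (Re < 2300)
f = 64/Re = 2.956
h_f = f(L/D)V²/(2g) = 2.956·(101/0.04190)·0.0615²/(2·9.81) = 1.373 m

h_f ≈ 1.37 m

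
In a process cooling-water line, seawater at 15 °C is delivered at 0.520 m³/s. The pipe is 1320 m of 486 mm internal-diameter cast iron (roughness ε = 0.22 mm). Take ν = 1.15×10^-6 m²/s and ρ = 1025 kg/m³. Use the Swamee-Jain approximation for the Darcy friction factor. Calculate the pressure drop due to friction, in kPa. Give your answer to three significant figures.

V = 4Q/(πD²) = 4·0.520/(π·0.486²) = 2.803 m/s
Re = VD/ν = 2.803·0.486/1.15×10^-6 = 1.18×10^6 → turbulent
ε/D = 0.22/486 = 4.53×10^-4
Swamee-Jain: f = 0.01689
h_f = f(L/D)V²/(2g) = 0.01689·(1320/0.486)·2.803²/(2·9.81) = 18.37 m
Δp = ρg·h_f = 1025·9.81·18.37 = 184.7 kPa

Δp ≈ 185 kPa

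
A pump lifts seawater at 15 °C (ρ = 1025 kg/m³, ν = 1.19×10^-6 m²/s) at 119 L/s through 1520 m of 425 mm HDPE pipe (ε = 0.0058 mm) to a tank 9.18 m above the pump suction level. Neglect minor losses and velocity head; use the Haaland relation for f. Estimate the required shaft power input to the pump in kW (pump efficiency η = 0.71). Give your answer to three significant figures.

P_shaft ≈ 18.6 kW

V = 4Q/(πD²) = 0.8388 m/s; Re = 3.00×10^5; ε/D = 1.36×10^-5; f = 0.01446
h_f = f(L/D)V²/2g = 1.854 m
Total head H = z + h_f = 9.18 + 1.854 = 11.03 m
P_hyd = ρgQH = 1025·9.81·0.119·11.03 = 13.20 kW
P_shaft = P_hyd/η = 13.20/0.71 = 18.60 kW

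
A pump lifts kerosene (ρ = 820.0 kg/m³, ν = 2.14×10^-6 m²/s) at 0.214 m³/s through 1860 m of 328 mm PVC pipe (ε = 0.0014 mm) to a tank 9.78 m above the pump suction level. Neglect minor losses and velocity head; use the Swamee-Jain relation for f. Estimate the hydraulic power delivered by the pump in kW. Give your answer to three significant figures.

V = 4Q/(πD²) = 2.533 m/s; Re = 3.88×10^5; ε/D = 4.27×10^-6; f = 0.01376
h_f = f(L/D)V²/2g = 25.52 m
Total head H = z + h_f = 9.78 + 25.52 = 35.30 m
P_hyd = ρgQH = 820.0·9.81·0.214·35.30 = 60.76 kW

P_hyd ≈ 60.8 kW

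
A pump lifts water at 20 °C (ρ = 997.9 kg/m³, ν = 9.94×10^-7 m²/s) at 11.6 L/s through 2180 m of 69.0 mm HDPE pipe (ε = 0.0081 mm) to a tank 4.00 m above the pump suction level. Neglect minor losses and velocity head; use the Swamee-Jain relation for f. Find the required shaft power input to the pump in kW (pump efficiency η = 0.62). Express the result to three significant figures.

V = 4Q/(πD²) = 3.102 m/s; Re = 2.15×10^5; ε/D = 1.17×10^-4; f = 0.01634
h_f = f(L/D)V²/2g = 253.3 m
Total head H = z + h_f = 4.00 + 253.3 = 257.3 m
P_hyd = ρgQH = 997.9·9.81·0.0116·257.3 = 29.22 kW
P_shaft = P_hyd/η = 29.22/0.62 = 47.12 kW

P_shaft ≈ 47.1 kW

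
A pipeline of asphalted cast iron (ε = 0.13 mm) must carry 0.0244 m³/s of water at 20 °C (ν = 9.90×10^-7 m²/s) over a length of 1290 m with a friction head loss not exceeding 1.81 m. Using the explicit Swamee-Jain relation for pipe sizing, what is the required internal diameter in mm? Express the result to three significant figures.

Swamee-Jain (Type III): D = 0.66·[ε^1.25·(LQ²/(gh_f))^4.75 + ν·Q^9.4·(L/(gh_f))^5.2]^0.04
LQ²/(gh_f) = 0.04325; L/(gh_f) = 72.65
Term 1 = ε^1.25·(…)^4.75 = 4.61×10^-12; Term 2 = ν·Q^9.4·(…)^5.2 = 3.28×10^-12
D = 0.66·(4.61×10^-12 + 3.28×10^-12)^0.04 = 0.2374 m = 237 mm
Check: V = 0.551 m/s, Re = 1.32×10^5, f = 0.01996, h_f = 1.68 m ≈ 1.81 m ✓

D ≈ 237 mm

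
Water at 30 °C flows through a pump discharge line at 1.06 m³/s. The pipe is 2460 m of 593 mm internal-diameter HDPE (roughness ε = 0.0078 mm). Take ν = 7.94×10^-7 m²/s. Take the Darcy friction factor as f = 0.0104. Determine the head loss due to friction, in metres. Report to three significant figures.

V = 4Q/(πD²) = 4·1.06/(π·0.593²) = 3.838 m/s
h_f = f(L/D)V²/(2g) = 0.01040·(2460/0.593)·3.838²/(2·9.81) = 32.39 m

h_f ≈ 32.4 m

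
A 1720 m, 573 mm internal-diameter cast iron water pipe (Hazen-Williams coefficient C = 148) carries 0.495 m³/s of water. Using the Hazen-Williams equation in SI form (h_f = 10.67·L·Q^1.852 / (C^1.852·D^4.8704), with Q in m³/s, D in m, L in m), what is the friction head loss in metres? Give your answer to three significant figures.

h_f ≈ 7.19 m

h_f = 10.67·1720·0.495^1.852 / (148^1.852·0.573^4.8704) = 7.189 m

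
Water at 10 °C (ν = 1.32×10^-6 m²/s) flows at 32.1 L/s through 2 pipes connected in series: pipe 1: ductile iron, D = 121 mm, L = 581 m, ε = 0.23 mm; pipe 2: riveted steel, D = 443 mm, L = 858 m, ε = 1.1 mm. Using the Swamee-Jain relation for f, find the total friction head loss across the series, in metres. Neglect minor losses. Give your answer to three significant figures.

Pipe 1: V = 2.792 m/s, Re = 2.56×10^5, ε/D = 0.00190, f = 0.02399, h_1 = f(L/D)V²/2g = 45.76 m
Pipe 2: V = 0.2083 m/s, Re = 6.99×10^4, ε/D = 0.00248, f = 0.02713, h_2 = f(L/D)V²/2g = 0.1162 m
Series → Q common, losses add: H = Σh = 45.87 m

H ≈ 45.9 m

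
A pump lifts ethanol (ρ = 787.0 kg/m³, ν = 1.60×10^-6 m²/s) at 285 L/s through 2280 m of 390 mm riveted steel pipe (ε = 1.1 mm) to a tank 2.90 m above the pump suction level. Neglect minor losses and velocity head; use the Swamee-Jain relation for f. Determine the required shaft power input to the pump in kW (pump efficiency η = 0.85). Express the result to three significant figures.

P_shaft ≈ 122 kW

V = 4Q/(πD²) = 2.386 m/s; Re = 5.82×10^5; ε/D = 0.00282; f = 0.02606
h_f = f(L/D)V²/2g = 44.20 m
Total head H = z + h_f = 2.90 + 44.20 = 47.10 m
P_hyd = ρgQH = 787.0·9.81·0.285·47.10 = 103.6 kW
P_shaft = P_hyd/η = 103.6/0.85 = 121.9 kW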